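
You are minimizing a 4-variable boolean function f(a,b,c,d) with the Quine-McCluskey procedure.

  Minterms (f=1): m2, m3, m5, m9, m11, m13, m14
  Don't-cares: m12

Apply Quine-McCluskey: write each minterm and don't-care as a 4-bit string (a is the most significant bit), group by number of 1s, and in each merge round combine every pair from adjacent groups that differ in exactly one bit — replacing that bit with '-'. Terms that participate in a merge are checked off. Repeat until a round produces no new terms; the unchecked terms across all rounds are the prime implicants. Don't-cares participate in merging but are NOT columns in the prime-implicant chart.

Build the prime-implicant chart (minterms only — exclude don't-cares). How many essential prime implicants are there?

3

[col 0] 0010*, 0011*, 0101*, 1001*, 1011*, 1100*, 1101*, 1110*
[col 1] -011, -101, 001-, 1-01, 10-1, 11-0, 110-
Prime implicants: -011, -101, 001-, 1-01, 10-1, 11-0, 110-
PI chart (minterm → PIs covering it):
  2 | 001-  (sole → essential)
  3 | -011,001-
  5 | -101  (sole → essential)
  9 | 1-01,10-1
  11 | -011,10-1
  13 | -101,1-01,110-
  14 | 11-0  (sole → essential)
Essential prime implicants: -101, 001-, 11-0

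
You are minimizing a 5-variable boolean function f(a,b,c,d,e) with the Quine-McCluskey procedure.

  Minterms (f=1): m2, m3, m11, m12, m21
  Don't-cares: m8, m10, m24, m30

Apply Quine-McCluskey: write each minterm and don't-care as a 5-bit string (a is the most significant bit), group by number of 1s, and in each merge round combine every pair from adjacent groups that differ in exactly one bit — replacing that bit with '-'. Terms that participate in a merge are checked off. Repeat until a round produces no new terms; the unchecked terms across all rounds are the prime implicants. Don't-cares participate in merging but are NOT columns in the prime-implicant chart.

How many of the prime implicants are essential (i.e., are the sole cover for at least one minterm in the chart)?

3

[col 0] 00010*, 00011*, 01000*, 01010*, 01011*, 01100*, 10101, 11000*, 11110
[col 1] -1000, 0-010*, 0-011*, 0001-*, 01-00, 010-0, 0101-*
[col 2] 0-01-
Prime implicants: -1000, 0-01-, 01-00, 010-0, 10101, 11110
PI chart (minterm → PIs covering it):
  2 | 0-01-  (sole → essential)
  3 | 0-01-  (sole → essential)
  11 | 0-01-  (sole → essential)
  12 | 01-00  (sole → essential)
  21 | 10101  (sole → essential)
Essential prime implicants: 0-01-, 01-00, 10101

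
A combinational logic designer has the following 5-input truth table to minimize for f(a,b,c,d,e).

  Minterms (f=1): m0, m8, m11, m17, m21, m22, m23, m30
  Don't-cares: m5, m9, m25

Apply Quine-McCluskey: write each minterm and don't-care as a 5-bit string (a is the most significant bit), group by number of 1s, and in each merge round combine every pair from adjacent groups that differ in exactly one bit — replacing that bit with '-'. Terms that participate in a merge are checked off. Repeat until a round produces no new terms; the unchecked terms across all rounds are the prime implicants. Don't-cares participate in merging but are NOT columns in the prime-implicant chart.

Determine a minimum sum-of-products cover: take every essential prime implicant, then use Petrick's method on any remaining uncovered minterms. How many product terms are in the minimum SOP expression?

5

Round 0: 00000✓ 00101✓ 01000✓ 01001✓ 01011✓ 10001✓ 10101✓ 10110✓ 10111✓ 11001✓ 11110✓
Round 1: -0101 -1001 0-000 010-1 0100- 1-001 1-110 10-01 101-1 1011-
PIs = {-0101, -1001, 0-000, 010-1, 0100-, 1-001, 1-110, 10-01, 101-1, 1011-}
Coverage chart:
  m0: 0-000 ←essential
  m8: 0-000,0100-
  m11: 010-1 ←essential
  m17: 1-001,10-01
  m21: -0101,10-01,101-1
  m22: 1-110,1011-
  m23: 101-1,1011-
  m30: 1-110 ←essential
Essential: 0-000, 010-1, 1-110
Petrick residual → 1-001, 101-1
Min cover (5 terms): a'c'd'e' + a'bc'e + ac'd'e + acde' + ab'ce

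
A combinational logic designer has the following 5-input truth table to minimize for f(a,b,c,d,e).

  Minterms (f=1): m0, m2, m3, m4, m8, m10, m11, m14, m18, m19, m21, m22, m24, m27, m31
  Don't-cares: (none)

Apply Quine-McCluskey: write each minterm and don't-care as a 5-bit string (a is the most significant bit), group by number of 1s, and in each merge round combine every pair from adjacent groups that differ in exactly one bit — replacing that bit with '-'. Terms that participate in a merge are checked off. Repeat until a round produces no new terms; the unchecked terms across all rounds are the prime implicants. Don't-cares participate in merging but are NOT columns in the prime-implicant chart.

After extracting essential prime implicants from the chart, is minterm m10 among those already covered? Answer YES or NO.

YES

Round 0: 00000✓ 00010✓ 00011✓ 00100✓ 01000✓ 01010✓ 01011✓ 01110✓ 10010✓ 10011✓ 10101 10110✓ 11000✓ 11011✓ 11111✓
Round 1: -0010✓ -0011✓ -1000 -1011✓ 0-000✓ 0-010✓ 0-011✓ 00-00 000-0✓ 0001-✓ 01-10 010-0✓ 0101-✓ 1-011✓ 10-10 1001-✓ 11-11
Round 2: --011 -001- 0-0-0 0-01-
PIs = {--011, -001-, -1000, 0-0-0, 0-01-, 00-00, 01-10, 10-10, 10101, 11-11}
Coverage chart:
  m0: 0-0-0,00-00
  m2: -001-,0-0-0,0-01-
  m3: --011,-001-,0-01-
  m4: 00-00 ←essential
  m8: -1000,0-0-0
  m10: 0-0-0,0-01-,01-10
  m11: --011,0-01-
  m14: 01-10 ←essential
  m18: -001-,10-10
  m19: --011,-001-
  m21: 10101 ←essential
  m22: 10-10 ←essential
  m24: -1000 ←essential
  m27: --011,11-11
  m31: 11-11 ←essential
Essential: -1000, 00-00, 01-10, 10-10, 10101, 11-11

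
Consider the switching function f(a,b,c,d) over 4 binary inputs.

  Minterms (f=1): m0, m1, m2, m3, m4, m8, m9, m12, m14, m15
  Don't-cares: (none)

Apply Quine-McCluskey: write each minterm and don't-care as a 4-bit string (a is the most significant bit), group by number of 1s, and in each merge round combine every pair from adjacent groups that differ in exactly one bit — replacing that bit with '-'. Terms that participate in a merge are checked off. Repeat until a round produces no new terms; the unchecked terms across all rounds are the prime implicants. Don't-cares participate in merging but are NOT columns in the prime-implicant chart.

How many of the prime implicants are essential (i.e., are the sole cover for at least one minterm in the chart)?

4

[col 0] 0000*, 0001*, 0010*, 0011*, 0100*, 1000*, 1001*, 1100*, 1110*, 1111*
[col 1] -000*, -001*, -100*, 0-00*, 00-0*, 00-1*, 000-*, 001-*, 1-00*, 100-*, 11-0, 111-
[col 2] --00, -00-, 00--
Prime implicants: --00, -00-, 00--, 11-0, 111-
PI chart (minterm → PIs covering it):
  0 | --00,-00-,00--
  1 | -00-,00--
  2 | 00--  (sole → essential)
  3 | 00--  (sole → essential)
  4 | --00  (sole → essential)
  8 | --00,-00-
  9 | -00-  (sole → essential)
  12 | --00,11-0
  14 | 11-0,111-
  15 | 111-  (sole → essential)
Essential prime implicants: --00, -00-, 00--, 111-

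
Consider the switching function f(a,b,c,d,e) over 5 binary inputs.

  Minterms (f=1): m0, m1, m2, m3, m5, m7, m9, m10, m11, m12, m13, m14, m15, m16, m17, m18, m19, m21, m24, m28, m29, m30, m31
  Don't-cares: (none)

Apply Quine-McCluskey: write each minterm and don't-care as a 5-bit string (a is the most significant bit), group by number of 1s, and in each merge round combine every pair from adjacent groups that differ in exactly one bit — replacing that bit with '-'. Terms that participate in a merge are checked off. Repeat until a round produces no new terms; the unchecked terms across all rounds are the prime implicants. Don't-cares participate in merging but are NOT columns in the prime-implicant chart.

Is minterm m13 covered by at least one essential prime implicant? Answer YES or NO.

YES

size-2^0 implicants → 00000(✓)  00001(✓)  00010(✓)  00011(✓)  00101(✓)  00111(✓)  01001(✓)  01010(✓)  01011(✓)  01100(✓)  01101(✓)  01110(✓)  01111(✓)  10000(✓)  10001(✓)  10010(✓)  10011(✓)  10101(✓)  11000(✓)  11100(✓)  11101(✓)  11110(✓)  11111(✓)
size-2^1 implicants → -0000(✓)  -0001(✓)  -0010(✓)  -0011(✓)  -0101(✓)  -1100(✓)  -1101(✓)  -1110(✓)  -1111(✓)  0-001(✓)  0-010(✓)  0-011(✓)  0-101(✓)  0-111(✓)  00-01(✓)  00-11(✓)  000-0(✓)  000-1(✓)  0000-(✓)  0001-(✓)  001-1(✓)  01-01(✓)  01-10(✓)  01-11(✓)  010-1(✓)  0101-(✓)  011-0(✓)  011-1(✓)  0110-(✓)  0111-(✓)  1-000  1-101(✓)  10-01(✓)  100-0(✓)  100-1(✓)  1000-(✓)  1001-(✓)  11-00  111-0(✓)  111-1(✓)  1110-(✓)  1111-(✓)
size-2^2 implicants → --101  -0-01  -00-0(✓)  -00-1(✓)  -000-(✓)  -001-(✓)  -11-0(✓)  -11-1(✓)  -110-(✓)  -111-(✓)  0--01(✓)  0--11(✓)  0-0-1(✓)  0-01-  0-1-1(✓)  00--1(✓)  000--(✓)  01--1(✓)  01-1-  011--(✓)  100--(✓)  111--(✓)
size-2^3 implicants → -00--  -11--  0---1
Unchecked terms (primes): --101, -0-01, -00--, -11--, 0---1, 0-01-, 01-1-, 1-000, 11-00
Minterm coverage:
  m0 ⊆ -00-- [E]
  m1 ⊆ -0-01,-00--,0---1
  m2 ⊆ -00--,0-01-
  m3 ⊆ -00--,0---1,0-01-
  m5 ⊆ --101,-0-01,0---1
  m7 ⊆ 0---1 [E]
  m9 ⊆ 0---1 [E]
  m10 ⊆ 0-01-,01-1-
  m11 ⊆ 0---1,0-01-,01-1-
  m12 ⊆ -11-- [E]
  m13 ⊆ --101,-11--,0---1
  m14 ⊆ -11--,01-1-
  m15 ⊆ -11--,0---1,01-1-
  m16 ⊆ -00--,1-000
  m17 ⊆ -0-01,-00--
  m18 ⊆ -00-- [E]
  m19 ⊆ -00-- [E]
  m21 ⊆ --101,-0-01
  m24 ⊆ 1-000,11-00
  m28 ⊆ -11--,11-00
  m29 ⊆ --101,-11--
  m30 ⊆ -11-- [E]
  m31 ⊆ -11-- [E]
E = {-00--, -11--, 0---1}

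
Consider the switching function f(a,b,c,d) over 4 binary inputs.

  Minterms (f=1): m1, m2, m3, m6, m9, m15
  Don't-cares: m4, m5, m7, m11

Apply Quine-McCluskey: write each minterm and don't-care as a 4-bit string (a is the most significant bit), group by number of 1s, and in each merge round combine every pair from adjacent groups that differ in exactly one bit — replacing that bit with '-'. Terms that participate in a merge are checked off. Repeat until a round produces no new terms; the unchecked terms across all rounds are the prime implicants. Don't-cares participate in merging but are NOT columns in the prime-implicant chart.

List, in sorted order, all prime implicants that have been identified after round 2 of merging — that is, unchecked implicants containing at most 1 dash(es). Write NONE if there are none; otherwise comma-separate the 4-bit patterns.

NONE

Round 0: 0001✓ 0010✓ 0011✓ 0100✓ 0101✓ 0110✓ 0111✓ 1001✓ 1011✓ 1111✓
Round 1: -001✓ -011✓ -111✓ 0-01✓ 0-10✓ 0-11✓ 00-1✓ 001-✓ 01-0✓ 01-1✓ 010-✓ 011-✓ 1-11✓ 10-1✓
Round 2: --11 -0-1 0--1 0-1- 01--
PIs = {--11, -0-1, 0--1, 0-1-, 01--}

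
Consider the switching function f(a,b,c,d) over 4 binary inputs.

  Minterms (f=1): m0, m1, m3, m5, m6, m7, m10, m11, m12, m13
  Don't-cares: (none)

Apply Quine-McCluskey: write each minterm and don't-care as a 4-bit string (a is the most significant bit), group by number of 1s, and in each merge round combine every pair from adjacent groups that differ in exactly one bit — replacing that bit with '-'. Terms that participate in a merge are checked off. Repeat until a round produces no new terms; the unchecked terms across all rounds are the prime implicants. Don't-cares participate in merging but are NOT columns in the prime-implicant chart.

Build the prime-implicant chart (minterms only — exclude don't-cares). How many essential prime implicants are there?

size-2^0 implicants → 0000(✓)  0001(✓)  0011(✓)  0101(✓)  0110(✓)  0111(✓)  1010(✓)  1011(✓)  1100(✓)  1101(✓)
size-2^1 implicants → -011  -101  0-01(✓)  0-11(✓)  00-1(✓)  000-  01-1(✓)  011-  101-  110-
size-2^2 implicants → 0--1
Unchecked terms (primes): -011, -101, 0--1, 000-, 011-, 101-, 110-
Minterm coverage:
  m0 ⊆ 000- [E]
  m1 ⊆ 0--1,000-
  m3 ⊆ -011,0--1
  m5 ⊆ -101,0--1
  m6 ⊆ 011- [E]
  m7 ⊆ 0--1,011-
  m10 ⊆ 101- [E]
  m11 ⊆ -011,101-
  m12 ⊆ 110- [E]
  m13 ⊆ -101,110-
E = {000-, 011-, 101-, 110-}

4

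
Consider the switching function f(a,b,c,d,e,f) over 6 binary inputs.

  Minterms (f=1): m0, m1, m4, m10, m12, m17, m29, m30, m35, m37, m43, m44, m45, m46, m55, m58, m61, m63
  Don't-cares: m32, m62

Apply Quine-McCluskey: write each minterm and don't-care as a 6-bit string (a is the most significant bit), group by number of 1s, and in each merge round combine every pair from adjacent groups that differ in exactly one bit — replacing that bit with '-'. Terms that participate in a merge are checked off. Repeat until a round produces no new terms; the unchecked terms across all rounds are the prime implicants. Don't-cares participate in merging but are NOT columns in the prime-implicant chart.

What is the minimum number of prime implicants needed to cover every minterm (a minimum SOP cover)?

11

Round 0: 000000✓ 000001✓ 000100✓ 001010 001100✓ 010001✓ 011101✓ 011110✓ 100000✓ 100011✓ 100101✓ 101011✓ 101100✓ 101101✓ 101110✓ 110111✓ 111010✓ 111101✓ 111110✓ 111111✓
Round 1: -00000 -01100 -11101 -11110 0-0001 00-100 000-00 00000- 1-1101 1-1110 10-011 10-101 1011-0 10110- 11-111 111-10 1111-1 11111-
PIs = {-00000, -01100, -11101, -11110, 0-0001, 00-100, 000-00, 00000-, 001010, 1-1101, 1-1110, 10-011, 10-101, 1011-0, 10110-, 11-111, 111-10, 1111-1, 11111-}
Coverage chart:
  m0: -00000,000-00,00000-
  m1: 0-0001,00000-
  m4: 00-100,000-00
  m10: 001010 ←essential
  m12: -01100,00-100
  m17: 0-0001 ←essential
  m29: -11101 ←essential
  m30: -11110 ←essential
  m35: 10-011 ←essential
  m37: 10-101 ←essential
  m43: 10-011 ←essential
  m44: -01100,1011-0,10110-
  m45: 1-1101,10-101,10110-
  m46: 1-1110,1011-0
  m55: 11-111 ←essential
  m58: 111-10 ←essential
  m61: -11101,1-1101,1111-1
  m63: 11-111,1111-1,11111-
Essential: -11101, -11110, 0-0001, 001010, 10-011, 10-101, 11-111, 111-10
Petrick residual → -00000, 00-100, 1011-0
Min cover (11 terms): b'c'd'e'f' + bcde'f + bcdef' + a'c'd'e'f + a'b'de'f' + a'b'cd'ef' + ab'd'ef + ab'de'f + ab'cdf' + abdef + abcef'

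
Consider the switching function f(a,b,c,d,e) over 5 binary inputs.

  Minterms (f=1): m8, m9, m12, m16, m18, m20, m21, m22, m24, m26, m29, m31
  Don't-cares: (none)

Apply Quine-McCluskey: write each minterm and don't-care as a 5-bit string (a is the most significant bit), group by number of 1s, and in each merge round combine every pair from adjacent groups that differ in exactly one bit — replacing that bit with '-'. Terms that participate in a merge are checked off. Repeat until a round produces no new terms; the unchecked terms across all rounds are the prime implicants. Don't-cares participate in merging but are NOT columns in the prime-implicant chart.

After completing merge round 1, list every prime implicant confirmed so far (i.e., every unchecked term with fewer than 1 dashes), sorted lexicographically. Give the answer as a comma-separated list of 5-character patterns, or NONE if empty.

NONE

size-2^0 implicants → 01000(✓)  01001(✓)  01100(✓)  10000(✓)  10010(✓)  10100(✓)  10101(✓)  10110(✓)  11000(✓)  11010(✓)  11101(✓)  11111(✓)
size-2^1 implicants → -1000  01-00  0100-  1-000(✓)  1-010(✓)  1-101  10-00(✓)  10-10(✓)  100-0(✓)  101-0(✓)  1010-  110-0(✓)  111-1
size-2^2 implicants → 1-0-0  10--0
Unchecked terms (primes): -1000, 01-00, 0100-, 1-0-0, 1-101, 10--0, 1010-, 111-1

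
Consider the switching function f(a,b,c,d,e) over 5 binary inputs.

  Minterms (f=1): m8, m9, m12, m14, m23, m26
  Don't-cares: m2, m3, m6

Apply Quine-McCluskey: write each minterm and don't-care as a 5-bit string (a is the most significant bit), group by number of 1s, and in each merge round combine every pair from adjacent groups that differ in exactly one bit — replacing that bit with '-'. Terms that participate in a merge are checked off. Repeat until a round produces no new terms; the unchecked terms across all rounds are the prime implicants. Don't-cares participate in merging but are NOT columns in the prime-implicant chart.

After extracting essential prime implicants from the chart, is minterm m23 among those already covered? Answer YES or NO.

Round 0: 00010✓ 00011✓ 00110✓ 01000✓ 01001✓ 01100✓ 01110✓ 10111 11010
Round 1: 0-110 00-10 0001- 01-00 0100- 011-0
PIs = {0-110, 00-10, 0001-, 01-00, 0100-, 011-0, 10111, 11010}
Coverage chart:
  m8: 01-00,0100-
  m9: 0100- ←essential
  m12: 01-00,011-0
  m14: 0-110,011-0
  m23: 10111 ←essential
  m26: 11010 ←essential
Essential: 0100-, 10111, 11010

YES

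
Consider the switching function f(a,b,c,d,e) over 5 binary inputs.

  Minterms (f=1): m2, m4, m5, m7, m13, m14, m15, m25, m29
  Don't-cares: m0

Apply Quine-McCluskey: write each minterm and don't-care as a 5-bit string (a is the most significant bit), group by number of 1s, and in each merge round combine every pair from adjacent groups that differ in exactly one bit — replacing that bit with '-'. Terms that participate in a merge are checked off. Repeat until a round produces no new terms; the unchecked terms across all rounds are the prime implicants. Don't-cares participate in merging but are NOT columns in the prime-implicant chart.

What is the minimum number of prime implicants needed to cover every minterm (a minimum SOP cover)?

Round 0: 00000✓ 00010✓ 00100✓ 00101✓ 00111✓ 01101✓ 01110✓ 01111✓ 11001✓ 11101✓
Round 1: -1101 0-101✓ 0-111✓ 00-00 000-0 001-1✓ 0010- 011-1✓ 0111- 11-01
Round 2: 0-1-1
PIs = {-1101, 0-1-1, 00-00, 000-0, 0010-, 0111-, 11-01}
Coverage chart:
  m2: 000-0 ←essential
  m4: 00-00,0010-
  m5: 0-1-1,0010-
  m7: 0-1-1 ←essential
  m13: -1101,0-1-1
  m14: 0111- ←essential
  m15: 0-1-1,0111-
  m25: 11-01 ←essential
  m29: -1101,11-01
Essential: 0-1-1, 000-0, 0111-, 11-01
Petrick residual → 00-00
Min cover (5 terms): a'ce + a'b'd'e' + a'b'c'e' + a'bcd + abd'e

5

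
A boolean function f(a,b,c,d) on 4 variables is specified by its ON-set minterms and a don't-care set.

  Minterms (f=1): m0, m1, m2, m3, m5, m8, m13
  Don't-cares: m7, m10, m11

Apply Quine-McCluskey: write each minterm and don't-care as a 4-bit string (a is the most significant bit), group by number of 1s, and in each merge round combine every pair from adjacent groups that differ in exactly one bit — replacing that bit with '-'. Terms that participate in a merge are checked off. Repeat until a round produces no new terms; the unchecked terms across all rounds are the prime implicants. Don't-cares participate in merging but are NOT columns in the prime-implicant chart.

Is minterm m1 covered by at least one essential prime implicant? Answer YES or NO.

[col 0] 0000*, 0001*, 0010*, 0011*, 0101*, 0111*, 1000*, 1010*, 1011*, 1101*
[col 1] -000*, -010*, -011*, -101, 0-01*, 0-11*, 00-0*, 00-1*, 000-*, 001-*, 01-1*, 10-0*, 101-*
[col 2] -0-0, -01-, 0--1, 00--
Prime implicants: -0-0, -01-, -101, 0--1, 00--
PI chart (minterm → PIs covering it):
  0 | -0-0,00--
  1 | 0--1,00--
  2 | -0-0,-01-,00--
  3 | -01-,0--1,00--
  5 | -101,0--1
  8 | -0-0  (sole → essential)
  13 | -101  (sole → essential)
Essential prime implicants: -0-0, -101

NO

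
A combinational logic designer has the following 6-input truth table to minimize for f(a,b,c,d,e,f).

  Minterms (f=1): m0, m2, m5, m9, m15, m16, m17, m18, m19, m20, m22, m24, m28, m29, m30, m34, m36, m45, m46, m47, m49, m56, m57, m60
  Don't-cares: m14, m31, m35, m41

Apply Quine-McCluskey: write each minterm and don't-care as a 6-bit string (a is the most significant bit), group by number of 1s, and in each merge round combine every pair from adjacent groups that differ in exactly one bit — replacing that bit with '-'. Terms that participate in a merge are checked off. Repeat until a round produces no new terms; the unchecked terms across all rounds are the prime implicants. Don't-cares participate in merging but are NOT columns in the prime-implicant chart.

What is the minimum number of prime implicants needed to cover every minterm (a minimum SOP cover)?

[col 0] 000000*, 000010*, 000101, 001001*, 001110*, 001111*, 010000*, 010001*, 010010*, 010011*, 010100*, 010110*, 011000*, 011100*, 011101*, 011110*, 011111*, 100010*, 100011*, 100100, 101001*, 101101*, 101110*, 101111*, 110001*, 111000*, 111001*, 111100*
[col 1] -00010, -01001, -01110*, -01111*, -10001, -11000*, -11100*, 0-0000*, 0-0010*, 0-1110*, 0-1111*, 0000-0*, 00111-*, 01-000*, 01-100*, 01-110*, 010-00*, 010-10*, 0100-0*, 0100-1*, 01000-*, 01001-*, 0101-0*, 011-00*, 0111-0*, 0111-1*, 01110-*, 01111-*, 1-1001, 10001-, 101-01, 1011-1, 10111-*, 11-001, 111-00*, 11100-
[col 2] -0111-, -11-00, 0-00-0, 0-111-, 01--00, 01-1-0, 010--0, 0100--, 0111--
Prime implicants: -00010, -01001, -0111-, -10001, -11-00, 0-00-0, 0-111-, 000101, 01--00, 01-1-0, 010--0, 0100--, 0111--, 1-1001, 10001-, 100100, 101-01, 1011-1, 11-001, 11100-
PI chart (minterm → PIs covering it):
  0 | 0-00-0  (sole → essential)
  2 | -00010,0-00-0
  5 | 000101  (sole → essential)
  9 | -01001  (sole → essential)
  15 | -0111-,0-111-
  16 | 0-00-0,01--00,010--0,0100--
  17 | -10001,0100--
  18 | 0-00-0,010--0,0100--
  19 | 0100--  (sole → essential)
  20 | 01--00,01-1-0,010--0
  22 | 01-1-0,010--0
  24 | -11-00,01--00
  28 | -11-00,01--00,01-1-0,0111--
  29 | 0111--  (sole → essential)
  30 | 0-111-,01-1-0,0111--
  34 | -00010,10001-
  36 | 100100  (sole → essential)
  45 | 101-01,1011-1
  46 | -0111-  (sole → essential)
  47 | -0111-,1011-1
  49 | -10001,11-001
  56 | -11-00,11100-
  57 | 1-1001,11-001,11100-
  60 | -11-00  (sole → essential)
Essential prime implicants: -01001, -0111-, -11-00, 0-00-0, 000101, 0100--, 0111--, 100100
Petrick residual → -00010, 01-1-0, 101-01, 11-001
Minimum SOP uses 12 PIs: b'c'd'ef' + b'cd'e'f + b'cde + bce'f' + a'c'd'f' + a'b'c'de'f + a'bdf' + a'bc'd' + a'bcd + ab'c'de'f' + ab'ce'f + abd'e'f

12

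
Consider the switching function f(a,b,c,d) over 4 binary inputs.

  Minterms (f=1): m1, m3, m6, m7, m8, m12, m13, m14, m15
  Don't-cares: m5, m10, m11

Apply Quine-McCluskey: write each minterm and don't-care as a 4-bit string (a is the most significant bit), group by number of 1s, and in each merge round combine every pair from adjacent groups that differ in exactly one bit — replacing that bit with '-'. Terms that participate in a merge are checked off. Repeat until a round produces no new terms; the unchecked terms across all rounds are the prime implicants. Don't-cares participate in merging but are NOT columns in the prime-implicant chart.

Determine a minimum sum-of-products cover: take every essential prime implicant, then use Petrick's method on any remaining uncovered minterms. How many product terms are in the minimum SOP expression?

[col 0] 0001*, 0011*, 0101*, 0110*, 0111*, 1000*, 1010*, 1011*, 1100*, 1101*, 1110*, 1111*
[col 1] -011*, -101*, -110*, -111*, 0-01*, 0-11*, 00-1*, 01-1*, 011-*, 1-00*, 1-10*, 1-11*, 10-0*, 101-*, 11-0*, 11-1*, 110-*, 111-*
[col 2] --11, -1-1, -11-, 0--1, 1--0, 1-1-, 11--
Prime implicants: --11, -1-1, -11-, 0--1, 1--0, 1-1-, 11--
PI chart (minterm → PIs covering it):
  1 | 0--1  (sole → essential)
  3 | --11,0--1
  6 | -11-  (sole → essential)
  7 | --11,-1-1,-11-,0--1
  8 | 1--0  (sole → essential)
  12 | 1--0,11--
  13 | -1-1,11--
  14 | -11-,1--0,1-1-,11--
  15 | --11,-1-1,-11-,1-1-,11--
Essential prime implicants: -11-, 0--1, 1--0
Petrick residual → -1-1
Minimum SOP uses 4 PIs: bd + bc + a'd + ad'

4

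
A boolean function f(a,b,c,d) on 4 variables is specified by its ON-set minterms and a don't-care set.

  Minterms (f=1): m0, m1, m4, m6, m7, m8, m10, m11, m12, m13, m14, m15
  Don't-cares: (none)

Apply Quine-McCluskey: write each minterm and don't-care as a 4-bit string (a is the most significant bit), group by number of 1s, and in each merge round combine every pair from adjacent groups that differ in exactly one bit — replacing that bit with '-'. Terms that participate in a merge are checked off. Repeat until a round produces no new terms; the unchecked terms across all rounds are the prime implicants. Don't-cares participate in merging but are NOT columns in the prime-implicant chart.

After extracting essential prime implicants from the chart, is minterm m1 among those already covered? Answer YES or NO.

Round 0: 0000✓ 0001✓ 0100✓ 0110✓ 0111✓ 1000✓ 1010✓ 1011✓ 1100✓ 1101✓ 1110✓ 1111✓
Round 1: -000✓ -100✓ -110✓ -111✓ 0-00✓ 000- 01-0✓ 011-✓ 1-00✓ 1-10✓ 1-11✓ 10-0✓ 101-✓ 11-0✓ 11-1✓ 110-✓ 111-✓
Round 2: --00 -1-0 -11- 1--0 1-1- 11--
PIs = {--00, -1-0, -11-, 000-, 1--0, 1-1-, 11--}
Coverage chart:
  m0: --00,000-
  m1: 000- ←essential
  m4: --00,-1-0
  m6: -1-0,-11-
  m7: -11- ←essential
  m8: --00,1--0
  m10: 1--0,1-1-
  m11: 1-1- ←essential
  m12: --00,-1-0,1--0,11--
  m13: 11-- ←essential
  m14: -1-0,-11-,1--0,1-1-,11--
  m15: -11-,1-1-,11--
Essential: -11-, 000-, 1-1-, 11--

YES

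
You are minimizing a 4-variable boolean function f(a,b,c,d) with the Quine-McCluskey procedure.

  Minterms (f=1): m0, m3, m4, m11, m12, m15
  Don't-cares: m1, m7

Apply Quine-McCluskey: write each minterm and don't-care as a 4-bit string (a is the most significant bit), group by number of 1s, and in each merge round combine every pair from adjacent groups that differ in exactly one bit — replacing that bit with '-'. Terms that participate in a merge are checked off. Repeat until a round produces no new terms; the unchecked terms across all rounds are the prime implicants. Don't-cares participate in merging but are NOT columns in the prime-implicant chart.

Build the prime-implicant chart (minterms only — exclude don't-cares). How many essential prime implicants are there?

[col 0] 0000*, 0001*, 0011*, 0100*, 0111*, 1011*, 1100*, 1111*
[col 1] -011*, -100, -111*, 0-00, 0-11*, 00-1, 000-, 1-11*
[col 2] --11
Prime implicants: --11, -100, 0-00, 00-1, 000-
PI chart (minterm → PIs covering it):
  0 | 0-00,000-
  3 | --11,00-1
  4 | -100,0-00
  11 | --11  (sole → essential)
  12 | -100  (sole → essential)
  15 | --11  (sole → essential)
Essential prime implicants: --11, -100

2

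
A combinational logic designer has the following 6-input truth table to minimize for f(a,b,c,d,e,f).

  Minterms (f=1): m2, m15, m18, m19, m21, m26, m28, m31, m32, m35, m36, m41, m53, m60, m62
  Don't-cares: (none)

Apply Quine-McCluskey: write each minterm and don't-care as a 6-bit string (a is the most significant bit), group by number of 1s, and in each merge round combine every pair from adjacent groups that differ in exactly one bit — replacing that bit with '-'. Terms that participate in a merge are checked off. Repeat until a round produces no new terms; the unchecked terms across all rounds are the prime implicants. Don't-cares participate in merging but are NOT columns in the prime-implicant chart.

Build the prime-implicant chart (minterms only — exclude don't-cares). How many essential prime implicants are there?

10

[col 0] 000010*, 001111*, 010010*, 010011*, 010101*, 011010*, 011100*, 011111*, 100000*, 100011, 100100*, 101001, 110101*, 111100*, 111110*
[col 1] -10101, -11100, 0-0010, 0-1111, 01-010, 01001-, 100-00, 1111-0
Prime implicants: -10101, -11100, 0-0010, 0-1111, 01-010, 01001-, 100-00, 100011, 101001, 1111-0
PI chart (minterm → PIs covering it):
  2 | 0-0010  (sole → essential)
  15 | 0-1111  (sole → essential)
  18 | 0-0010,01-010,01001-
  19 | 01001-  (sole → essential)
  21 | -10101  (sole → essential)
  26 | 01-010  (sole → essential)
  28 | -11100  (sole → essential)
  31 | 0-1111  (sole → essential)
  32 | 100-00  (sole → essential)
  35 | 100011  (sole → essential)
  36 | 100-00  (sole → essential)
  41 | 101001  (sole → essential)
  53 | -10101  (sole → essential)
  60 | -11100,1111-0
  62 | 1111-0  (sole → essential)
Essential prime implicants: -10101, -11100, 0-0010, 0-1111, 01-010, 01001-, 100-00, 100011, 101001, 1111-0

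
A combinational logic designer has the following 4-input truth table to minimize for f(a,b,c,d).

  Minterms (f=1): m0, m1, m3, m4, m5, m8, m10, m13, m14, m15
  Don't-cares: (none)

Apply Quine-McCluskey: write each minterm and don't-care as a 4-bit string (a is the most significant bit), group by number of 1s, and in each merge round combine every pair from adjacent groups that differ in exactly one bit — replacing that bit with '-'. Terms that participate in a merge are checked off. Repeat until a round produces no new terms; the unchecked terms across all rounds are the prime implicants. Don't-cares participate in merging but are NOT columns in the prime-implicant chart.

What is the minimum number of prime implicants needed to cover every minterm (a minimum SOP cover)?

size-2^0 implicants → 0000(✓)  0001(✓)  0011(✓)  0100(✓)  0101(✓)  1000(✓)  1010(✓)  1101(✓)  1110(✓)  1111(✓)
size-2^1 implicants → -000  -101  0-00(✓)  0-01(✓)  00-1  000-(✓)  010-(✓)  1-10  10-0  11-1  111-
size-2^2 implicants → 0-0-
Unchecked terms (primes): -000, -101, 0-0-, 00-1, 1-10, 10-0, 11-1, 111-
Minterm coverage:
  m0 ⊆ -000,0-0-
  m1 ⊆ 0-0-,00-1
  m3 ⊆ 00-1 [E]
  m4 ⊆ 0-0- [E]
  m5 ⊆ -101,0-0-
  m8 ⊆ -000,10-0
  m10 ⊆ 1-10,10-0
  m13 ⊆ -101,11-1
  m14 ⊆ 1-10,111-
  m15 ⊆ 11-1,111-
E = {0-0-, 00-1}
Petrick residual → -000, 1-10, 11-1
Cover = b'c'd' + a'c' + a'b'd + acd' + abd  |cover|=5

5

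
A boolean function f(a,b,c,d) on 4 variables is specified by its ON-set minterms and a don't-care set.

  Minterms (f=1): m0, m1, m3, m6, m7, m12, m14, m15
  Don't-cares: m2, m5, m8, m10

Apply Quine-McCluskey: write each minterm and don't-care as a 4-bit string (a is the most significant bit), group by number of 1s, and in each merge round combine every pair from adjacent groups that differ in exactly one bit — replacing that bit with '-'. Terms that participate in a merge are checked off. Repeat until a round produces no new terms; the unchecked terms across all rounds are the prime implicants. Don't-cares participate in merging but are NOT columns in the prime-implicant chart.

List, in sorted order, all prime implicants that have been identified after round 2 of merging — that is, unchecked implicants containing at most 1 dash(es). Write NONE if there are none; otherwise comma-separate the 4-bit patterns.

NONE

size-2^0 implicants → 0000(✓)  0001(✓)  0010(✓)  0011(✓)  0101(✓)  0110(✓)  0111(✓)  1000(✓)  1010(✓)  1100(✓)  1110(✓)  1111(✓)
size-2^1 implicants → -000(✓)  -010(✓)  -110(✓)  -111(✓)  0-01(✓)  0-10(✓)  0-11(✓)  00-0(✓)  00-1(✓)  000-(✓)  001-(✓)  01-1(✓)  011-(✓)  1-00(✓)  1-10(✓)  10-0(✓)  11-0(✓)  111-(✓)
size-2^2 implicants → --10  -0-0  -11-  0--1  0-1-  00--  1--0
Unchecked terms (primes): --10, -0-0, -11-, 0--1, 0-1-, 00--, 1--0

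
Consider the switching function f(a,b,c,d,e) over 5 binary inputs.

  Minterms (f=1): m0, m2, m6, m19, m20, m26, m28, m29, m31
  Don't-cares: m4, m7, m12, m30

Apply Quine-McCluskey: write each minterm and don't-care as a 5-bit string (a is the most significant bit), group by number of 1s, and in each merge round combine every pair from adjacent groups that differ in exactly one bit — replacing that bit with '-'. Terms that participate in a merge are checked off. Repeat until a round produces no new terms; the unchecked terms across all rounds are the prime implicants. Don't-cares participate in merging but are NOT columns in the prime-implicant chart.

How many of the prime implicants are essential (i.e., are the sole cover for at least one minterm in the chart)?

5

size-2^0 implicants → 00000(✓)  00010(✓)  00100(✓)  00110(✓)  00111(✓)  01100(✓)  10011  10100(✓)  11010(✓)  11100(✓)  11101(✓)  11110(✓)  11111(✓)
size-2^1 implicants → -0100(✓)  -1100(✓)  0-100(✓)  00-00(✓)  00-10(✓)  000-0(✓)  001-0(✓)  0011-  1-100(✓)  11-10  111-0(✓)  111-1(✓)  1110-(✓)  1111-(✓)
size-2^2 implicants → --100  00--0  111--
Unchecked terms (primes): --100, 00--0, 0011-, 10011, 11-10, 111--
Minterm coverage:
  m0 ⊆ 00--0 [E]
  m2 ⊆ 00--0 [E]
  m6 ⊆ 00--0,0011-
  m19 ⊆ 10011 [E]
  m20 ⊆ --100 [E]
  m26 ⊆ 11-10 [E]
  m28 ⊆ --100,111--
  m29 ⊆ 111-- [E]
  m31 ⊆ 111-- [E]
E = {--100, 00--0, 10011, 11-10, 111--}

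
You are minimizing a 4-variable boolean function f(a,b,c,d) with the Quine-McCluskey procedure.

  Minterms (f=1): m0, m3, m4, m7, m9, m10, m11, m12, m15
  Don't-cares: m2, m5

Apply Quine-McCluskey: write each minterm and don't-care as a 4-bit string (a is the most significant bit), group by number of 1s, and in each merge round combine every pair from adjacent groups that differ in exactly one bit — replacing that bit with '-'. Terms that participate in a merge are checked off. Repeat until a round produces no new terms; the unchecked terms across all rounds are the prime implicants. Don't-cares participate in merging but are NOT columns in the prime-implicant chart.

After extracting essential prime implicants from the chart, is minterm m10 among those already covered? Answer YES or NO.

YES

[col 0] 0000*, 0010*, 0011*, 0100*, 0101*, 0111*, 1001*, 1010*, 1011*, 1100*, 1111*
[col 1] -010*, -011*, -100, -111*, 0-00, 0-11*, 00-0, 001-*, 01-1, 010-, 1-11*, 10-1, 101-*
[col 2] --11, -01-
Prime implicants: --11, -01-, -100, 0-00, 00-0, 01-1, 010-, 10-1
PI chart (minterm → PIs covering it):
  0 | 0-00,00-0
  3 | --11,-01-
  4 | -100,0-00,010-
  7 | --11,01-1
  9 | 10-1  (sole → essential)
  10 | -01-  (sole → essential)
  11 | --11,-01-,10-1
  12 | -100  (sole → essential)
  15 | --11  (sole → essential)
Essential prime implicants: --11, -01-, -100, 10-1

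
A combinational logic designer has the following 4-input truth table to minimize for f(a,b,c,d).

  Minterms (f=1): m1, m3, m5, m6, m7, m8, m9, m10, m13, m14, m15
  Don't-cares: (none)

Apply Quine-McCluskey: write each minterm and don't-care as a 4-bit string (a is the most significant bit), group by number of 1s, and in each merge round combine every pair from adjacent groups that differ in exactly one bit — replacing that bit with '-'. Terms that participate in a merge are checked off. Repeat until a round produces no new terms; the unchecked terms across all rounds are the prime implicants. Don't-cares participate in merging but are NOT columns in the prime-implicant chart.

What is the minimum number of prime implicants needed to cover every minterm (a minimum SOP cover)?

4

[col 0] 0001*, 0011*, 0101*, 0110*, 0111*, 1000*, 1001*, 1010*, 1101*, 1110*, 1111*
[col 1] -001*, -101*, -110*, -111*, 0-01*, 0-11*, 00-1*, 01-1*, 011-*, 1-01*, 1-10, 10-0, 100-, 11-1*, 111-*
[col 2] --01, -1-1, -11-, 0--1
Prime implicants: --01, -1-1, -11-, 0--1, 1-10, 10-0, 100-
PI chart (minterm → PIs covering it):
  1 | --01,0--1
  3 | 0--1  (sole → essential)
  5 | --01,-1-1,0--1
  6 | -11-  (sole → essential)
  7 | -1-1,-11-,0--1
  8 | 10-0,100-
  9 | --01,100-
  10 | 1-10,10-0
  13 | --01,-1-1
  14 | -11-,1-10
  15 | -1-1,-11-
Essential prime implicants: -11-, 0--1
Petrick residual → --01, 10-0
Minimum SOP uses 4 PIs: c'd + bc + a'd + ab'd'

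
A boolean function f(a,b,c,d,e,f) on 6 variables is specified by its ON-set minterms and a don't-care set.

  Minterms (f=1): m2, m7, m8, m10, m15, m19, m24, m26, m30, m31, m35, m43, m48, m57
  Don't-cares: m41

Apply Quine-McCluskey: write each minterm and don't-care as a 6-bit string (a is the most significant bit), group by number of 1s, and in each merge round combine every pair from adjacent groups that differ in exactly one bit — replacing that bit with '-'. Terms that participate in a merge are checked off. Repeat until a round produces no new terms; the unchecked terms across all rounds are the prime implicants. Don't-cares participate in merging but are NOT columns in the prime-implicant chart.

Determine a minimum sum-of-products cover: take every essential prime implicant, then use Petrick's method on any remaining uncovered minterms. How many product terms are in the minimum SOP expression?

[col 0] 000010*, 000111*, 001000*, 001010*, 001111*, 010011, 011000*, 011010*, 011110*, 011111*, 100011*, 101001*, 101011*, 110000, 111001*
[col 1] 0-1000*, 0-1010*, 0-1111, 00-010, 00-111, 0010-0*, 011-10, 0110-0*, 01111-, 1-1001, 10-011, 1010-1
[col 2] 0-10-0
Prime implicants: 0-10-0, 0-1111, 00-010, 00-111, 010011, 011-10, 01111-, 1-1001, 10-011, 1010-1, 110000
PI chart (minterm → PIs covering it):
  2 | 00-010  (sole → essential)
  7 | 00-111  (sole → essential)
  8 | 0-10-0  (sole → essential)
  10 | 0-10-0,00-010
  15 | 0-1111,00-111
  19 | 010011  (sole → essential)
  24 | 0-10-0  (sole → essential)
  26 | 0-10-0,011-10
  30 | 011-10,01111-
  31 | 0-1111,01111-
  35 | 10-011  (sole → essential)
  43 | 10-011,1010-1
  48 | 110000  (sole → essential)
  57 | 1-1001  (sole → essential)
Essential prime implicants: 0-10-0, 00-010, 00-111, 010011, 1-1001, 10-011, 110000
Petrick residual → 01111-
Minimum SOP uses 8 PIs: a'cd'f' + a'b'd'ef' + a'b'def + a'bc'd'ef + a'bcde + acd'e'f + ab'd'ef + abc'd'e'f'

8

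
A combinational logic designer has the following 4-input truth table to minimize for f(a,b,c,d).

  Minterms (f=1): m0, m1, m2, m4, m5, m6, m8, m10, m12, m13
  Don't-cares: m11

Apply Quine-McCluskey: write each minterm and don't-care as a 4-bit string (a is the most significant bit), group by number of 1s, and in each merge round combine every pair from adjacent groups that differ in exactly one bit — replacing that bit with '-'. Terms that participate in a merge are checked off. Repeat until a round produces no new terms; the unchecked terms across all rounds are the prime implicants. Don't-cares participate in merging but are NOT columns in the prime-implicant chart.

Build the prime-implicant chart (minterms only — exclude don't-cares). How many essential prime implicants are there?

3

[col 0] 0000*, 0001*, 0010*, 0100*, 0101*, 0110*, 1000*, 1010*, 1011*, 1100*, 1101*
[col 1] -000*, -010*, -100*, -101*, 0-00*, 0-01*, 0-10*, 00-0*, 000-*, 01-0*, 010-*, 1-00*, 10-0*, 101-, 110-*
[col 2] --00, -0-0, -10-, 0--0, 0-0-
Prime implicants: --00, -0-0, -10-, 0--0, 0-0-, 101-
PI chart (minterm → PIs covering it):
  0 | --00,-0-0,0--0,0-0-
  1 | 0-0-  (sole → essential)
  2 | -0-0,0--0
  4 | --00,-10-,0--0,0-0-
  5 | -10-,0-0-
  6 | 0--0  (sole → essential)
  8 | --00,-0-0
  10 | -0-0,101-
  12 | --00,-10-
  13 | -10-  (sole → essential)
Essential prime implicants: -10-, 0--0, 0-0-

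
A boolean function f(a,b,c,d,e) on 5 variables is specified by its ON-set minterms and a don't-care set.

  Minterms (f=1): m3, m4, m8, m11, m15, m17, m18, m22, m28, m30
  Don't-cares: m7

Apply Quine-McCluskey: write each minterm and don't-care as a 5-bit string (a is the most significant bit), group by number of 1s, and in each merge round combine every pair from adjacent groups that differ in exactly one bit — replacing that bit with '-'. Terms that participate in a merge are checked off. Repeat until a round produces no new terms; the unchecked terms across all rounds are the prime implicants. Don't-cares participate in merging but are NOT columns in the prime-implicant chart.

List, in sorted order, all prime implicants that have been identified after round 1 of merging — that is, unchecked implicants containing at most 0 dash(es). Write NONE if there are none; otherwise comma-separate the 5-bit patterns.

00100, 01000, 10001

[col 0] 00011*, 00100, 00111*, 01000, 01011*, 01111*, 10001, 10010*, 10110*, 11100*, 11110*
[col 1] 0-011*, 0-111*, 00-11*, 01-11*, 1-110, 10-10, 111-0
[col 2] 0--11
Prime implicants: 0--11, 00100, 01000, 1-110, 10-10, 10001, 111-0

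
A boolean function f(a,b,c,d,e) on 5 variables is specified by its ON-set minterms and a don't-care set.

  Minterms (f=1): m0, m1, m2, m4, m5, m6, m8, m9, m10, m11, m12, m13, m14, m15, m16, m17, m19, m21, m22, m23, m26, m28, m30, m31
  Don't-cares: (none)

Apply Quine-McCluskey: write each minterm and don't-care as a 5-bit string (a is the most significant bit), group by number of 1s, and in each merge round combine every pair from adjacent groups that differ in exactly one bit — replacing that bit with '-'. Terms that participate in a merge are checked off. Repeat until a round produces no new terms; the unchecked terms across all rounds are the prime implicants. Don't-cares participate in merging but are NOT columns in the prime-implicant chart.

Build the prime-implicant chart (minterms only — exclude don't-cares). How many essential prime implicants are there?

size-2^0 implicants → 00000(✓)  00001(✓)  00010(✓)  00100(✓)  00101(✓)  00110(✓)  01000(✓)  01001(✓)  01010(✓)  01011(✓)  01100(✓)  01101(✓)  01110(✓)  01111(✓)  10000(✓)  10001(✓)  10011(✓)  10101(✓)  10110(✓)  10111(✓)  11010(✓)  11100(✓)  11110(✓)  11111(✓)
size-2^1 implicants → -0000(✓)  -0001(✓)  -0101(✓)  -0110(✓)  -1010(✓)  -1100(✓)  -1110(✓)  -1111(✓)  0-000(✓)  0-001(✓)  0-010(✓)  0-100(✓)  0-101(✓)  0-110(✓)  00-00(✓)  00-01(✓)  00-10(✓)  000-0(✓)  0000-(✓)  001-0(✓)  0010-(✓)  01-00(✓)  01-01(✓)  01-10(✓)  01-11(✓)  010-0(✓)  010-1(✓)  0100-(✓)  0101-(✓)  011-0(✓)  011-1(✓)  0110-(✓)  0111-(✓)  1-110(✓)  1-111(✓)  10-01(✓)  10-11(✓)  100-1(✓)  1000-(✓)  101-1(✓)  1011-(✓)  11-10(✓)  111-0(✓)  1111-(✓)
size-2^2 implicants → --110  -0-01  -000-  -1-10  -11-0  -111-  0--00(✓)  0--01(✓)  0--10(✓)  0-0-0(✓)  0-00-(✓)  0-1-0(✓)  0-10-(✓)  00--0(✓)  00-0-(✓)  01--0(✓)  01--1(✓)  01-0-(✓)  01-1-(✓)  010--(✓)  011--(✓)  1-11-  10--1
size-2^3 implicants → 0---0  0--0-  01---
Unchecked terms (primes): --110, -0-01, -000-, -1-10, -11-0, -111-, 0---0, 0--0-, 01---, 1-11-, 10--1
Minterm coverage:
  m0 ⊆ -000-,0---0,0--0-
  m1 ⊆ -0-01,-000-,0--0-
  m2 ⊆ 0---0 [E]
  m4 ⊆ 0---0,0--0-
  m5 ⊆ -0-01,0--0-
  m6 ⊆ --110,0---0
  m8 ⊆ 0---0,0--0-,01---
  m9 ⊆ 0--0-,01---
  m10 ⊆ -1-10,0---0,01---
  m11 ⊆ 01--- [E]
  m12 ⊆ -11-0,0---0,0--0-,01---
  m13 ⊆ 0--0-,01---
  m14 ⊆ --110,-1-10,-11-0,-111-,0---0,01---
  m15 ⊆ -111-,01---
  m16 ⊆ -000- [E]
  m17 ⊆ -0-01,-000-,10--1
  m19 ⊆ 10--1 [E]
  m21 ⊆ -0-01,10--1
  m22 ⊆ --110,1-11-
  m23 ⊆ 1-11-,10--1
  m26 ⊆ -1-10 [E]
  m28 ⊆ -11-0 [E]
  m30 ⊆ --110,-1-10,-11-0,-111-,1-11-
  m31 ⊆ -111-,1-11-
E = {-000-, -1-10, -11-0, 0---0, 01---, 10--1}

6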